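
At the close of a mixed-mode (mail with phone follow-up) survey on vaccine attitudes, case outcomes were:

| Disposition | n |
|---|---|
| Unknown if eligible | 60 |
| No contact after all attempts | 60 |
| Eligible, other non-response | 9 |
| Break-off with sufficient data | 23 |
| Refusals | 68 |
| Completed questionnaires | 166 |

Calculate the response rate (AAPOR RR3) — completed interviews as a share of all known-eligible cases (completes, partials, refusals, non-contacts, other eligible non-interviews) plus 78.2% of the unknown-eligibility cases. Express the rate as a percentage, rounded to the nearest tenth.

44.5%

Top: 166
Determined eligible: 166 + 23 + 68 + 60 + 9 = 326
Eligible share of unknowns: 0.7820 × 60 = 46.92
Denominator: 326 + 46.92 = 372.92
RR3 = 166 / 372.92 = 0.4451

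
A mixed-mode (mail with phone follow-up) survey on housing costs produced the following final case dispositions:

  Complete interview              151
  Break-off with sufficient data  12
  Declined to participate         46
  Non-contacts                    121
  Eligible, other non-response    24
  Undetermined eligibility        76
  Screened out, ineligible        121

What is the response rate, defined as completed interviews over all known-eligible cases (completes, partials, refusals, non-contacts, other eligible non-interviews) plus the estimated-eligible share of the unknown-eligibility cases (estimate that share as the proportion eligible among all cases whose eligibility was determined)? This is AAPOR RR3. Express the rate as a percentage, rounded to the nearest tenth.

Num: 151
Eligible (known): 151 + 12 + 46 + 121 + 24 = 354
e = 354 / (354 + 121) = 354 / 475 = 0.7453
Estimated eligible among unknowns: 0.7453 × 76 = 56.64
Denominator: 354 + 56.64 = 410.64
RR3 = 151 / 410.64 = 0.3677

36.8%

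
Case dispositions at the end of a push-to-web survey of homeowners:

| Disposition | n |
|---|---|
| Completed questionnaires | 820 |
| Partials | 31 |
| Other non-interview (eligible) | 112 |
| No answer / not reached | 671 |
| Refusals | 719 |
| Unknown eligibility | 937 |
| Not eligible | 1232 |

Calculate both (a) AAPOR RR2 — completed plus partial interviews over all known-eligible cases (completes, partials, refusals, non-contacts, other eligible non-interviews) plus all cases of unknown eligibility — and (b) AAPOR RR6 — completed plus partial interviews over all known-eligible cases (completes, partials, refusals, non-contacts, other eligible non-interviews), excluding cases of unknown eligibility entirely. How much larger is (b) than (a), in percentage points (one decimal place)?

10.3

Numerator: 820 + 31 = 851
Denominator: 820 + 31 + 719 + 671 + 112 + 937 = 3290
RR2 = 851 / 3290 = 0.2587
Denominator: 820 + 31 + 719 + 671 + 112 = 2353
RR6 = 851 / 2353 = 0.3617
Difference = 36.17 − 25.87 = 10.30 percentage points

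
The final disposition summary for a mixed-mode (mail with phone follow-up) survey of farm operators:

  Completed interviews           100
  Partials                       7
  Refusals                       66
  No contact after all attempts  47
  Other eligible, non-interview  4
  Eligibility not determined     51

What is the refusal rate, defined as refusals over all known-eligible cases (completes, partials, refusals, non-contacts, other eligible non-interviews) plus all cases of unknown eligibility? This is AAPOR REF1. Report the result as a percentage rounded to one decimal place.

Top = 66
Denominator = 100 + 7 + 66 + 47 + 4 + 51 = 275
REF1 = 66 / 275 = 0.2400

24.0%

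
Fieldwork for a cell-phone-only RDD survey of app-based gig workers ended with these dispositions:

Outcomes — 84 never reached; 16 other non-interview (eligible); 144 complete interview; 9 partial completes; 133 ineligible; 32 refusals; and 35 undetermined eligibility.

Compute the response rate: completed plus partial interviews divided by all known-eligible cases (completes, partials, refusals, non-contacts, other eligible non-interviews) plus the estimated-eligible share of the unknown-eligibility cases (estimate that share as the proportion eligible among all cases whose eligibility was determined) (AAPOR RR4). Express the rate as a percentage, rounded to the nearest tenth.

Numerator → 144 + 9 = 153
Known eligible → 144 + 9 + 32 + 84 + 16 = 285
e = 285 / (285 + 133) = 285 / 418 = 0.6818
Eligible share of unknowns → 0.6818 × 35 = 23.86
Denominator → 285 + 23.86 = 308.86
RR4 = 153 / 308.86 = 0.4954

49.5%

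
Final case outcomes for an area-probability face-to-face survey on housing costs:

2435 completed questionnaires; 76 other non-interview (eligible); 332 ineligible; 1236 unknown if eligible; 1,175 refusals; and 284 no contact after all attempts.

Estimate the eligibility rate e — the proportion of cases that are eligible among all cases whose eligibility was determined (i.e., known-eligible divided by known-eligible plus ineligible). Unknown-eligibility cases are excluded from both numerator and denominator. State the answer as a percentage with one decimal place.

Known eligible → 2435 + 1175 + 284 + 76 = 3970
e = 3970 / (3970 + 332) = 3970 / 4302 = 0.9228

92.3%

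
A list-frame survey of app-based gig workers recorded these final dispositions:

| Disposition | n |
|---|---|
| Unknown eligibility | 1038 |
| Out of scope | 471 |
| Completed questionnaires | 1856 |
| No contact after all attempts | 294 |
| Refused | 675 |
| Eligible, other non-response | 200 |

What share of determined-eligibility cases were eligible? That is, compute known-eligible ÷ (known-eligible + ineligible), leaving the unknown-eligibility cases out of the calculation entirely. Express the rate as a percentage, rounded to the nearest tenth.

86.5%

Known eligible → 1856 + 675 + 294 + 200 = 3025
e = 3025 / (3025 + 471) = 3025 / 3496 = 0.8653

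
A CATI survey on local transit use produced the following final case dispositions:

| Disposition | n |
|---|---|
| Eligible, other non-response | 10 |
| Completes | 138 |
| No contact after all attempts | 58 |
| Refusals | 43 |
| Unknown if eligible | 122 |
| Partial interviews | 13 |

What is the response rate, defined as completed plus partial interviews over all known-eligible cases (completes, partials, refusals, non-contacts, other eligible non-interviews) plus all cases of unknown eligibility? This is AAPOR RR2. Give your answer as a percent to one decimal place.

Top = 138 + 13 = 151
Denominator = 138 + 13 + 43 + 58 + 10 + 122 = 384
RR2 = 151 / 384 = 0.3932

39.3%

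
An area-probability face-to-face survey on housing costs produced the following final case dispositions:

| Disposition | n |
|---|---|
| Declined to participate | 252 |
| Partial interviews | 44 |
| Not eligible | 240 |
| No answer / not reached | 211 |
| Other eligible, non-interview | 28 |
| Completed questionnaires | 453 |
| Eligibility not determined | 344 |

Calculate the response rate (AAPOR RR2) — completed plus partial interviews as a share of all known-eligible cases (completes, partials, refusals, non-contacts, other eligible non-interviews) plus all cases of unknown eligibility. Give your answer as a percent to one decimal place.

Top → 453 + 44 = 497
Base → 453 + 44 + 252 + 211 + 28 + 344 = 1332
RR2 = 497 / 1332 = 0.3731

37.3%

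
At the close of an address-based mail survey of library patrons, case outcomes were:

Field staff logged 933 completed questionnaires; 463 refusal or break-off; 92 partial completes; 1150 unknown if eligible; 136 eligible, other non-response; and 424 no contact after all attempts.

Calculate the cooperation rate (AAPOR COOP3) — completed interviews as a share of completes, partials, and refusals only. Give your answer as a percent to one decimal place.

Numerator = 933
Denom = 933 + 92 + 463 = 1488
COOP3 = 933 / 1488 = 0.6270

62.7%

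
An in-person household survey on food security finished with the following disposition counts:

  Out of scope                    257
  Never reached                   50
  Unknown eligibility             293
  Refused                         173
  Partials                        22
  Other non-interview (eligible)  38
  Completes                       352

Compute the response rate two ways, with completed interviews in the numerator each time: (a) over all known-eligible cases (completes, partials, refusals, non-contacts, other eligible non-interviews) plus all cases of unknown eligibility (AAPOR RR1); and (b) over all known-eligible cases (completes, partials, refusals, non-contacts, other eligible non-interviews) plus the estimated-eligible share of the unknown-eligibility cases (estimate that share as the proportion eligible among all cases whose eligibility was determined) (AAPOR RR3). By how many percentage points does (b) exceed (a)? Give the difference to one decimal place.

Num → 352
Denominator → 352 + 22 + 173 + 50 + 38 + 293 = 928
RR1 = 352 / 928 = 0.3793
Eligible (known) → 352 + 22 + 173 + 50 + 38 = 635
e = 635 / (635 + 257) = 635 / 892 = 0.7119
Eligible share of unknowns → 0.7119 × 293 = 208.59
Denominator → 635 + 208.59 = 843.59
RR3 = 352 / 843.59 = 0.4173
Difference = 41.73 − 37.93 = 3.80 percentage points

3.8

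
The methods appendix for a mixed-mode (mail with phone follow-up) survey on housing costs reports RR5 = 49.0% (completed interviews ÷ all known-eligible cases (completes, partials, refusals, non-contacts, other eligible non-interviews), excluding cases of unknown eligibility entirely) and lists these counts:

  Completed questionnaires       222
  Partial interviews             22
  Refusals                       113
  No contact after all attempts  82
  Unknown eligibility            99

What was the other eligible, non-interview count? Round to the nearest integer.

RR5 = 222 / D = 0.490
D = 222 / 0.490 = 453.1
Remaining denominator categories sum to 439
other eligible, non-interview = 453.1 − 439 ≈ 14

14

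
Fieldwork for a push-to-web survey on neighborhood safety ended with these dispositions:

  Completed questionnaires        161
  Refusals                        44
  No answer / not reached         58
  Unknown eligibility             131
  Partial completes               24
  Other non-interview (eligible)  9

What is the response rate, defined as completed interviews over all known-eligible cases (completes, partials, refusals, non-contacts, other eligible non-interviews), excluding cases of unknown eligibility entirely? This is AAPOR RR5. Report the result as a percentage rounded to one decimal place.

Num → 161
Denom → 161 + 24 + 44 + 58 + 9 = 296
RR5 = 161 / 296 = 0.5439

54.4%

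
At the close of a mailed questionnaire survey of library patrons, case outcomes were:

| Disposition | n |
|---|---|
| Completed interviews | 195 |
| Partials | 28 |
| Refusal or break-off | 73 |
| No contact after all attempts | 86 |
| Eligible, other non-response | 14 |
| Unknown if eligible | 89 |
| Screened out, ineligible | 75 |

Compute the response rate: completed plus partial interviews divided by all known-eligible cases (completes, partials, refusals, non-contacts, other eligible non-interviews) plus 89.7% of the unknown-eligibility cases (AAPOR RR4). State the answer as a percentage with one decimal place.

46.9%

Top → 195 + 28 = 223
Determined eligible → 195 + 28 + 73 + 86 + 14 = 396
Eligible share of unknowns → 0.8970 × 89 = 79.83
Base → 396 + 79.83 = 475.83
RR4 = 223 / 475.83 = 0.4687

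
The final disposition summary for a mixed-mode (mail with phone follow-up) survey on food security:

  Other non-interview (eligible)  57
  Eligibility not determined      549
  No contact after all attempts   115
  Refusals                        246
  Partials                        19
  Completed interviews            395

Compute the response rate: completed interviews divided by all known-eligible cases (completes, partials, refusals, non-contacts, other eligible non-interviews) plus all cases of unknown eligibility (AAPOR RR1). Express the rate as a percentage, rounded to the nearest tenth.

Num: 395
Base: 395 + 19 + 246 + 115 + 57 + 549 = 1381
RR1 = 395 / 1381 = 0.2860

28.6%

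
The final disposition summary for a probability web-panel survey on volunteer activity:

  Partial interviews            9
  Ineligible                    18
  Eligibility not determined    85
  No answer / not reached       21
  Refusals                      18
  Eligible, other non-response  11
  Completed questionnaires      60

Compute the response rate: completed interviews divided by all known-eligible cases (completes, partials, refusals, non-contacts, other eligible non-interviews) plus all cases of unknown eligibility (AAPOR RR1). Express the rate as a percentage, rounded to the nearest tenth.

29.4%

Numerator: 60
Denom: 60 + 9 + 18 + 21 + 11 + 85 = 204
RR1 = 60 / 204 = 0.2941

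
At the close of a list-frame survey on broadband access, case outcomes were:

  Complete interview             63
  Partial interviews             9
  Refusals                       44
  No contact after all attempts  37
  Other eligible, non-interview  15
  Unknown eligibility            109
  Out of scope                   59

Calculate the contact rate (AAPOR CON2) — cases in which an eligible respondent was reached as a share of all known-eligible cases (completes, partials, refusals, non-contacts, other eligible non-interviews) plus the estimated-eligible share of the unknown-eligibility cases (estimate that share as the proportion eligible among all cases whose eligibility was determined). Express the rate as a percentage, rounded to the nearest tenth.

Numerator = 63 + 9 + 44 + 15 = 131
Determined eligible = 63 + 9 + 44 + 37 + 15 = 168
e = 168 / (168 + 59) = 168 / 227 = 0.7401
Eligible share of unknowns = 0.7401 × 109 = 80.67
Base = 168 + 80.67 = 248.67
CON2 = 131 / 248.67 = 0.5268

52.7%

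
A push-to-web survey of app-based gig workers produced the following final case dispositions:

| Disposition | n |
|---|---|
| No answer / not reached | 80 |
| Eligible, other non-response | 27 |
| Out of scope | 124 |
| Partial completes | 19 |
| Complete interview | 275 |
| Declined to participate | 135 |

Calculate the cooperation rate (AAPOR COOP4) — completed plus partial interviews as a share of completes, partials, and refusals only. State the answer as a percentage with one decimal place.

68.5%

Numerator = 275 + 19 = 294
Base = 275 + 19 + 135 = 429
COOP4 = 294 / 429 = 0.6853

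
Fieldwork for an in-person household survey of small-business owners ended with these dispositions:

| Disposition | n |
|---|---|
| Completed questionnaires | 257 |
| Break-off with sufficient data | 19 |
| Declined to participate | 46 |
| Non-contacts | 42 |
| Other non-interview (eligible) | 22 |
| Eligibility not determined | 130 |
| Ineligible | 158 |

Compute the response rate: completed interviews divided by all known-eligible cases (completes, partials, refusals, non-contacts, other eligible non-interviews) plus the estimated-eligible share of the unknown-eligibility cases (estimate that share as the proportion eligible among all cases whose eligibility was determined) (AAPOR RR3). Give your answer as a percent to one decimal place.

53.7%

Numerator: 257
Eligible (known): 257 + 19 + 46 + 42 + 22 = 386
e = 386 / (386 + 158) = 386 / 544 = 0.7096
Eligible share of unknowns: 0.7096 × 130 = 92.25
Denominator: 386 + 92.25 = 478.25
RR3 = 257 / 478.25 = 0.5374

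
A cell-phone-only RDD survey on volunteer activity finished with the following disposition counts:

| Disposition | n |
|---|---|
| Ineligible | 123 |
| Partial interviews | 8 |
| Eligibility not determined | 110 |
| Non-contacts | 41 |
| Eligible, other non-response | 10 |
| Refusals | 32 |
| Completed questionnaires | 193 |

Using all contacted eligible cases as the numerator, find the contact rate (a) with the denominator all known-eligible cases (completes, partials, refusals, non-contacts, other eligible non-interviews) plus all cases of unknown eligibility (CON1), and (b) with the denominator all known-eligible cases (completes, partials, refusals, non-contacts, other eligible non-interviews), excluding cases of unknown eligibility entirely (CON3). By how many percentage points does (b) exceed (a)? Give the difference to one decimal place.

23.9

Top: 193 + 8 + 32 + 10 = 243
Denom: 193 + 8 + 32 + 41 + 10 + 110 = 394
CON1 = 243 / 394 = 0.6168
Denom: 193 + 8 + 32 + 41 + 10 = 284
CON3 = 243 / 284 = 0.8556
Difference = 85.56 − 61.68 = 23.88 percentage points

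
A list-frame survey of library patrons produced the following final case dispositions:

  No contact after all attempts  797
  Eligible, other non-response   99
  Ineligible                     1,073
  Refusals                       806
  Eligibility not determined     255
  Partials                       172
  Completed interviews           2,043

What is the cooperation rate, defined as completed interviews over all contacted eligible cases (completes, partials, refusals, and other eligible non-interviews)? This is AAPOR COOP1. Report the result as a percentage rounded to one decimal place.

65.5%

Top: 2043
Base: 2043 + 172 + 806 + 99 = 3120
COOP1 = 2043 / 3120 = 0.6548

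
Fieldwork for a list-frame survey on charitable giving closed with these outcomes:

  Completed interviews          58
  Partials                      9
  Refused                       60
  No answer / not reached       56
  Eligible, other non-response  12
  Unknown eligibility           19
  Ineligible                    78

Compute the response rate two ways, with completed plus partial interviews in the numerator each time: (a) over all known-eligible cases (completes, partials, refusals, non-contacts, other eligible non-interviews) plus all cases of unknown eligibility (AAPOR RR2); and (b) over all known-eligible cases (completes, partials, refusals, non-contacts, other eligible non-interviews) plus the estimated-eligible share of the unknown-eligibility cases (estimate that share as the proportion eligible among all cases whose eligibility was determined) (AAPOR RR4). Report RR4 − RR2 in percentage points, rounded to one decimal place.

0.8

Numerator = 58 + 9 = 67
Denominator = 58 + 9 + 60 + 56 + 12 + 19 = 214
RR2 = 67 / 214 = 0.3131
Known eligible = 58 + 9 + 60 + 56 + 12 = 195
e = 195 / (195 + 78) = 195 / 273 = 0.7143
Estimated eligible among unknowns = 0.7143 × 19 = 13.57
Denominator = 195 + 13.57 = 208.57
RR4 = 67 / 208.57 = 0.3212
Difference = 32.12 − 31.31 = 0.81 percentage points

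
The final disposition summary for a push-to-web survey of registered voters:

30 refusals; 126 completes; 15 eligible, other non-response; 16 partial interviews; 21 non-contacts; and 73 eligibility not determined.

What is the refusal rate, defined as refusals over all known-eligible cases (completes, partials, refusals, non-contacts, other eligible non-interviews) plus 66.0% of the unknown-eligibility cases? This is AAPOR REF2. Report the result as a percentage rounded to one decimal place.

Top: 30
Determined eligible: 126 + 16 + 30 + 21 + 15 = 208
Estimated eligible among unknowns: 0.6600 × 73 = 48.18
Denominator: 208 + 48.18 = 256.18
REF2 = 30 / 256.18 = 0.1171

11.7%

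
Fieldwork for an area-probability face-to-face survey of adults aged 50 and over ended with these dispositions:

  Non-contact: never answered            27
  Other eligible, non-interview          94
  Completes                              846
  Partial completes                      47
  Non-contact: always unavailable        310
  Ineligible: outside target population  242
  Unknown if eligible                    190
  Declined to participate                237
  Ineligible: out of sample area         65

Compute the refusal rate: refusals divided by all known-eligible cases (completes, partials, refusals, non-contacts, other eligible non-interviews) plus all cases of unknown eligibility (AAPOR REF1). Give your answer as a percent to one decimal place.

Non-contacts = 27 + 310 = 337
Screened out, ineligible = 242 + 65 = 307
Top: 237
Base: 846 + 47 + 237 + 337 + 94 + 190 = 1751
REF1 = 237 / 1751 = 0.1354

13.5%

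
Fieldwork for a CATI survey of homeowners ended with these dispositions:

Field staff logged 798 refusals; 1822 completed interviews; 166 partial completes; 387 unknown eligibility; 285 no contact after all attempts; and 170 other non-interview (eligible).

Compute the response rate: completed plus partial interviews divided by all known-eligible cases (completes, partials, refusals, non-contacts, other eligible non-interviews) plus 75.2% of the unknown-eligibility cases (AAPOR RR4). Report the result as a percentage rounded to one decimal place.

Numerator → 1822 + 166 = 1988
Determined eligible → 1822 + 166 + 798 + 285 + 170 = 3241
Eligible share of unknowns → 0.7520 × 387 = 291.02
Denominator → 3241 + 291.02 = 3532.02
RR4 = 1988 / 3532.02 = 0.5629

56.3%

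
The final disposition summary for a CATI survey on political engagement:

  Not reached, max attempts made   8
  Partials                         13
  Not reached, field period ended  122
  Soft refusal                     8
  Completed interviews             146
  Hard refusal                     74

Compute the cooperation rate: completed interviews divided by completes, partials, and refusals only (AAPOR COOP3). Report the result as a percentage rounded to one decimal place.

60.6%

Declined to participate = 74 + 8 = 82
Non-contacts = 122 + 8 = 130
Top → 146
Base → 146 + 13 + 82 = 241
COOP3 = 146 / 241 = 0.6058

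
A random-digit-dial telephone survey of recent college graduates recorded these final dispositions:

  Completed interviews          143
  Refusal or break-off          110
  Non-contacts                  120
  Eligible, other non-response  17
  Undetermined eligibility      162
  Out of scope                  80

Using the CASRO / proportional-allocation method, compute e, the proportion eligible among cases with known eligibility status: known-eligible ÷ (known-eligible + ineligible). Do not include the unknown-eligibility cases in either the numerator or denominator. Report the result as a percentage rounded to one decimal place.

Eligible (known): 143 + 110 + 120 + 17 = 390
e = 390 / (390 + 80) = 390 / 470 = 0.8298

83.0%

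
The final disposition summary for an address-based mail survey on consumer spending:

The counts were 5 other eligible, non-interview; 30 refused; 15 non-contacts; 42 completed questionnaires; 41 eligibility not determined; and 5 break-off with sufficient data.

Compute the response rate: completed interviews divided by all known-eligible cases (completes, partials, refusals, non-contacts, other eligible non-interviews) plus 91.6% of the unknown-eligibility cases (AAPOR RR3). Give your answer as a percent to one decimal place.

31.2%

Num: 42
Known eligible: 42 + 5 + 30 + 15 + 5 = 97
e × U: 0.9160 × 41 = 37.56
Denominator: 97 + 37.56 = 134.56
RR3 = 42 / 134.56 = 0.3121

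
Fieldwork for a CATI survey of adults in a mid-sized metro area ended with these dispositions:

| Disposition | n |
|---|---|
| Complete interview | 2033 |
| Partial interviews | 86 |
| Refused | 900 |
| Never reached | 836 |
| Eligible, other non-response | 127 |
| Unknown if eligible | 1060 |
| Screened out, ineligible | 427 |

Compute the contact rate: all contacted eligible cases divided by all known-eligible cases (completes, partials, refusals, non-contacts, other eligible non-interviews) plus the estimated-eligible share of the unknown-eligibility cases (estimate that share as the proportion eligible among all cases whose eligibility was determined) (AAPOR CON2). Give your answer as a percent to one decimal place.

63.7%

Top → 2033 + 86 + 900 + 127 = 3146
Known eligible → 2033 + 86 + 900 + 836 + 127 = 3982
e = 3982 / (3982 + 427) = 3982 / 4409 = 0.9032
e × U → 0.9032 × 1060 = 957.39
Denominator → 3982 + 957.39 = 4939.39
CON2 = 3146 / 4939.39 = 0.6369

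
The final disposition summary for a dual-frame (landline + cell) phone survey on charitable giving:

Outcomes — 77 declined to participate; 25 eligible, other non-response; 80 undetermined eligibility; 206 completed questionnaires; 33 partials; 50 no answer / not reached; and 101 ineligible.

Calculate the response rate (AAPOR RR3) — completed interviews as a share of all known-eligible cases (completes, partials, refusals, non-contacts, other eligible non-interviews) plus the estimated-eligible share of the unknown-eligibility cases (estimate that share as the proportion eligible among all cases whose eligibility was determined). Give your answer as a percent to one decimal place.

Top = 206
Eligible (known) = 206 + 33 + 77 + 50 + 25 = 391
e = 391 / (391 + 101) = 391 / 492 = 0.7947
Estimated eligible among unknowns = 0.7947 × 80 = 63.58
Denominator = 391 + 63.58 = 454.58
RR3 = 206 / 454.58 = 0.4532

45.3%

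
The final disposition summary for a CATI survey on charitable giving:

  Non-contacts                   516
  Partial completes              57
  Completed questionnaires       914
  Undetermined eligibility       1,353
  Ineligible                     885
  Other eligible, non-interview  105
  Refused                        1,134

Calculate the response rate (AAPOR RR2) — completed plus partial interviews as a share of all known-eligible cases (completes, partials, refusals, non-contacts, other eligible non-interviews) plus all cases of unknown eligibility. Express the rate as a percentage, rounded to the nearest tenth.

Top = 914 + 57 = 971
Denom = 914 + 57 + 1134 + 516 + 105 + 1353 = 4079
RR2 = 971 / 4079 = 0.2380

23.8%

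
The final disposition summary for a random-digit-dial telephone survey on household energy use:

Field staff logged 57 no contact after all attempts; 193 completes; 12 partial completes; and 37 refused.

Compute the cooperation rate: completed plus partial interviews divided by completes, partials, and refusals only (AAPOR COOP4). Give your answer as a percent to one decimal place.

Numerator: 193 + 12 = 205
Denominator: 193 + 12 + 37 = 242
COOP4 = 205 / 242 = 0.8471

84.7%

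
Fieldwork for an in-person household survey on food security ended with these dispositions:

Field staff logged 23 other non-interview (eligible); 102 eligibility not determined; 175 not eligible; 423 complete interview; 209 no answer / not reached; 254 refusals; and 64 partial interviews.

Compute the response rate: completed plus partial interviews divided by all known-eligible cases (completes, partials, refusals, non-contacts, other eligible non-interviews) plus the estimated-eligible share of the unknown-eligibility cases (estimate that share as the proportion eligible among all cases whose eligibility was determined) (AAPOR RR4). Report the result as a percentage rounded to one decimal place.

46.0%

Num → 423 + 64 = 487
Eligible (known) → 423 + 64 + 254 + 209 + 23 = 973
e = 973 / (973 + 175) = 973 / 1148 = 0.8476
Estimated eligible among unknowns → 0.8476 × 102 = 86.46
Denominator → 973 + 86.46 = 1059.46
RR4 = 487 / 1059.46 = 0.4597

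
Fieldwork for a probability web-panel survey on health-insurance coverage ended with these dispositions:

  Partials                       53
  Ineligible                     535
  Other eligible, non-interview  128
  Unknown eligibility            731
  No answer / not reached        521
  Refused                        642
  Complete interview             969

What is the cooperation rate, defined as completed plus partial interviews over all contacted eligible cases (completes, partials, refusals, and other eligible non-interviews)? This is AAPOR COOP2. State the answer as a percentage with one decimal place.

Num: 969 + 53 = 1022
Base: 969 + 53 + 642 + 128 = 1792
COOP2 = 1022 / 1792 = 0.5703

57.0%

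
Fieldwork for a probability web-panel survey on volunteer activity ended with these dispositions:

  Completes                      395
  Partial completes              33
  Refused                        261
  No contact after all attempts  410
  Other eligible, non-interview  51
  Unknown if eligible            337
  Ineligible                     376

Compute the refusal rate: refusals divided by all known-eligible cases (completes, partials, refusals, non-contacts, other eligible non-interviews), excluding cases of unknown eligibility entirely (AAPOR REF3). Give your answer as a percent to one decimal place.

22.7%

Num = 261
Denominator = 395 + 33 + 261 + 410 + 51 = 1150
REF3 = 261 / 1150 = 0.2270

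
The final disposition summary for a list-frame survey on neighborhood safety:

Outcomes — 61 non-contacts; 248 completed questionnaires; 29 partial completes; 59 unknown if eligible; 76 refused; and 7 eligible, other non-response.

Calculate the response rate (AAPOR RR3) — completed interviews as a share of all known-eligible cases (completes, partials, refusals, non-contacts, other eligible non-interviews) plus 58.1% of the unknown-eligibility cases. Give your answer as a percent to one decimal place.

54.5%

Numerator → 248
Known eligible → 248 + 29 + 76 + 61 + 7 = 421
Estimated eligible among unknowns → 0.5810 × 59 = 34.28
Denom → 421 + 34.28 = 455.28
RR3 = 248 / 455.28 = 0.5447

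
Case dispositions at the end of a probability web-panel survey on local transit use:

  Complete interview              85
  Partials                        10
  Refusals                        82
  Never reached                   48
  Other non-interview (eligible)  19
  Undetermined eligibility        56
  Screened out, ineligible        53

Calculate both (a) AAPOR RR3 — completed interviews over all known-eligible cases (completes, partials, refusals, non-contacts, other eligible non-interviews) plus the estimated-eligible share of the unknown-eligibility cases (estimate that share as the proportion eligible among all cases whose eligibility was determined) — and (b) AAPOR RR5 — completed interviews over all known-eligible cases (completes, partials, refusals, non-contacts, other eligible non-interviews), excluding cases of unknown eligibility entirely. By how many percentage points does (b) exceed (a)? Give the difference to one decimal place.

Top = 85
Eligible (known) = 85 + 10 + 82 + 48 + 19 = 244
e = 244 / (244 + 53) = 244 / 297 = 0.8215
Estimated eligible among unknowns = 0.8215 × 56 = 46.00
Denom = 244 + 46.00 = 290.00
RR3 = 85 / 290.00 = 0.2931
Denom = 85 + 10 + 82 + 48 + 19 = 244
RR5 = 85 / 244 = 0.3484
Difference = 34.84 − 29.31 = 5.53 percentage points

5.5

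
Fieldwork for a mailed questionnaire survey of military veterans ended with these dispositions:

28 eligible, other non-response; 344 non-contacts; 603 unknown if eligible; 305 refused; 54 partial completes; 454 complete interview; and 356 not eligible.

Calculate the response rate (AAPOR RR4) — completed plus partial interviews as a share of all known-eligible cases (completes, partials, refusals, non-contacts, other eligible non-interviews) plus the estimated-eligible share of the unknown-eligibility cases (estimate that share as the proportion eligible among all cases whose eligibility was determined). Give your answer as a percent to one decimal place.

30.8%

Top → 454 + 54 = 508
Eligible (known) → 454 + 54 + 305 + 344 + 28 = 1185
e = 1185 / (1185 + 356) = 1185 / 1541 = 0.7690
Estimated eligible among unknowns → 0.7690 × 603 = 463.71
Denom → 1185 + 463.71 = 1648.71
RR4 = 508 / 1648.71 = 0.3081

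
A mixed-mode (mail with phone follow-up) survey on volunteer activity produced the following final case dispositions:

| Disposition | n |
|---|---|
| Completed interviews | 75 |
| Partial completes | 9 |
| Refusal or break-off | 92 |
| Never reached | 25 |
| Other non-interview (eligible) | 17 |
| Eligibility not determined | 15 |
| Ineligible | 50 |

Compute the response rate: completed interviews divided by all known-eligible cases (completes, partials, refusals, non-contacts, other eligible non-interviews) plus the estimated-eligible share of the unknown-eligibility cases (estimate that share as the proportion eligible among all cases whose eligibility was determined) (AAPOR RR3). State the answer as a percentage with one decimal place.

32.6%

Num = 75
Eligible (known) = 75 + 9 + 92 + 25 + 17 = 218
e = 218 / (218 + 50) = 218 / 268 = 0.8134
e × U = 0.8134 × 15 = 12.20
Denominator = 218 + 12.20 = 230.20
RR3 = 75 / 230.20 = 0.3258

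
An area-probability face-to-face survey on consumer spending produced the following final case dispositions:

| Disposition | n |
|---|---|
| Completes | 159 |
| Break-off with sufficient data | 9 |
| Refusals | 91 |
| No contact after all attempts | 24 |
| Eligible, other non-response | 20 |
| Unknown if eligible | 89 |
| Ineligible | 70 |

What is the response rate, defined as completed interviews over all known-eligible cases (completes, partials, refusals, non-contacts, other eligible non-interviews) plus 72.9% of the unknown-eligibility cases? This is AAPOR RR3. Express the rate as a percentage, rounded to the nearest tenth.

43.2%

Num → 159
Known eligible → 159 + 9 + 91 + 24 + 20 = 303
Eligible share of unknowns → 0.7290 × 89 = 64.88
Denominator → 303 + 64.88 = 367.88
RR3 = 159 / 367.88 = 0.4322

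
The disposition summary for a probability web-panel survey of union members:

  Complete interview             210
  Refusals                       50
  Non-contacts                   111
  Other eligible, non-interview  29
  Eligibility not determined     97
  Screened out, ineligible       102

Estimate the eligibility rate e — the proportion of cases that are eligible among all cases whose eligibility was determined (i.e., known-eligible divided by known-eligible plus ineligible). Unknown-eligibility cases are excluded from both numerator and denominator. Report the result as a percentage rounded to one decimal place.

Eligible (known): 210 + 50 + 111 + 29 = 400
e = 400 / (400 + 102) = 400 / 502 = 0.7968

79.7%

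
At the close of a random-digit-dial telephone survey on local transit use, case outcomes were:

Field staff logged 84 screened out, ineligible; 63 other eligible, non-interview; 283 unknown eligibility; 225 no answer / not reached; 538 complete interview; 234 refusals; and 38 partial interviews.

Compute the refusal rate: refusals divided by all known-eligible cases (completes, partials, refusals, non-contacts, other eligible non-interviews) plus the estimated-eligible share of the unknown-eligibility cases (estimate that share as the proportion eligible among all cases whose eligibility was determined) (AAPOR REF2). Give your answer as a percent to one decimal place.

17.2%

Num → 234
Eligible (known) → 538 + 38 + 234 + 225 + 63 = 1098
e = 1098 / (1098 + 84) = 1098 / 1182 = 0.9289
Eligible share of unknowns → 0.9289 × 283 = 262.88
Base → 1098 + 262.88 = 1360.88
REF2 = 234 / 1360.88 = 0.1719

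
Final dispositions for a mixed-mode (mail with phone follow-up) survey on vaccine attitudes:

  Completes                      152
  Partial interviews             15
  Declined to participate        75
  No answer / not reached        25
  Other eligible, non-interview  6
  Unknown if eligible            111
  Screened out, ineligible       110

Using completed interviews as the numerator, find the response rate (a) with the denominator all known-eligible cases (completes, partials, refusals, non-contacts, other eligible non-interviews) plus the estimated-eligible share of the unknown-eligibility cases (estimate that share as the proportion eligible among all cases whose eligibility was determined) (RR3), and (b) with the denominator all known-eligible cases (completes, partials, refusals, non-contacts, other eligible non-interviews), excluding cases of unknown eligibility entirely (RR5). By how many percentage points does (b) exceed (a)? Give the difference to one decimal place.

Numerator = 152
Eligible (known) = 152 + 15 + 75 + 25 + 6 = 273
e = 273 / (273 + 110) = 273 / 383 = 0.7128
Estimated eligible among unknowns = 0.7128 × 111 = 79.12
Base = 273 + 79.12 = 352.12
RR3 = 152 / 352.12 = 0.4317
Base = 152 + 15 + 75 + 25 + 6 = 273
RR5 = 152 / 273 = 0.5568
Difference = 55.68 − 43.17 = 12.51 percentage points

12.5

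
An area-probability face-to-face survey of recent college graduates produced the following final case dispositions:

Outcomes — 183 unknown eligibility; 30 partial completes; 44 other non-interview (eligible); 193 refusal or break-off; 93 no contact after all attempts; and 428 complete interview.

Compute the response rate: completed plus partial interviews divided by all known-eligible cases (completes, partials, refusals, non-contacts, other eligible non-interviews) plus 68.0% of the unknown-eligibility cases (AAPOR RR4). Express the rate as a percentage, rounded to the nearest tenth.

Numerator: 428 + 30 = 458
Determined eligible: 428 + 30 + 193 + 93 + 44 = 788
Eligible share of unknowns: 0.6800 × 183 = 124.44
Denom: 788 + 124.44 = 912.44
RR4 = 458 / 912.44 = 0.5020

50.2%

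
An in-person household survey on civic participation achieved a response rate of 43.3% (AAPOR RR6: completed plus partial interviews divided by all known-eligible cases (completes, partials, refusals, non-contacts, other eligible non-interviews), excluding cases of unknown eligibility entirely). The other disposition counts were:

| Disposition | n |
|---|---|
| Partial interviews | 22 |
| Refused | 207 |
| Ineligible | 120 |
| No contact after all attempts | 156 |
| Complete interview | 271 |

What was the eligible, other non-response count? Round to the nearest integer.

21

Num: 271 + 22 = 293
RR6 = 293 / D = 0.433
D = 293 / 0.433 = 676.7
Rest of base = 656
eligible, other non-response = 676.7 − 656 ≈ 21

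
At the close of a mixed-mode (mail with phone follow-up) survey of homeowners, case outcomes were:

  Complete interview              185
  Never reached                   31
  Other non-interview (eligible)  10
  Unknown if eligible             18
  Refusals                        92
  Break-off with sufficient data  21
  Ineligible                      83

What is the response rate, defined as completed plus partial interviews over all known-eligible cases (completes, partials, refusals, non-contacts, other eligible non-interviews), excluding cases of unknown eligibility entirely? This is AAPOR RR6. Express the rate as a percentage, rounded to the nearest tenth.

Num → 185 + 21 = 206
Denominator → 185 + 21 + 92 + 31 + 10 = 339
RR6 = 206 / 339 = 0.6077

60.8%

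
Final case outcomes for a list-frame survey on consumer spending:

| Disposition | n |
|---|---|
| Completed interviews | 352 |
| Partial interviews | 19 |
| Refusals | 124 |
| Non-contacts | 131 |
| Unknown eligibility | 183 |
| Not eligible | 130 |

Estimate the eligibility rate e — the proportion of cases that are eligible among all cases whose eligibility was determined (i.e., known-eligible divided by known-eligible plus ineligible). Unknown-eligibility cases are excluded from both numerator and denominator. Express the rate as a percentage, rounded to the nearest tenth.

Known eligible → 352 + 19 + 124 + 131 = 626
e = 626 / (626 + 130) = 626 / 756 = 0.8280

82.8%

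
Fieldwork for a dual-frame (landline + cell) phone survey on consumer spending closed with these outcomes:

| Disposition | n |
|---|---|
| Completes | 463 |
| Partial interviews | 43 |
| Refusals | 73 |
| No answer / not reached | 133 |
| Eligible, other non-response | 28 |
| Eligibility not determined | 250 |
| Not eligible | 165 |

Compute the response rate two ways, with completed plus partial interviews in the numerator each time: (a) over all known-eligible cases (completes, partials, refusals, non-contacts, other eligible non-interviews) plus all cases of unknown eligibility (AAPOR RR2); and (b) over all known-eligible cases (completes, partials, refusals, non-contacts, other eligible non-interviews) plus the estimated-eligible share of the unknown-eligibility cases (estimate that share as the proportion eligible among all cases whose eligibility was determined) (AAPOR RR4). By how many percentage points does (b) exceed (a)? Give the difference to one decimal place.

2.5

Numerator: 463 + 43 = 506
Base: 463 + 43 + 73 + 133 + 28 + 250 = 990
RR2 = 506 / 990 = 0.5111
Known eligible: 463 + 43 + 73 + 133 + 28 = 740
e = 740 / (740 + 165) = 740 / 905 = 0.8177
Estimated eligible among unknowns: 0.8177 × 250 = 204.42
Base: 740 + 204.42 = 944.42
RR4 = 506 / 944.42 = 0.5358
Difference = 53.58 − 51.11 = 2.47 percentage points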